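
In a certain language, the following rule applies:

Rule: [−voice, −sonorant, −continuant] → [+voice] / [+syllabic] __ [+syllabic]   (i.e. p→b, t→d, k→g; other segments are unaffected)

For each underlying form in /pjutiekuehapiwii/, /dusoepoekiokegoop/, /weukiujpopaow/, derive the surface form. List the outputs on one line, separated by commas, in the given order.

pjudieguehabiwii, dusoeboegiogegoop, weugiujpobaow

/pjutiekuehapiwii/: /t/ is a voiceless stop between vowels /u/ and /i/, so it voices to [d]. /k/ is a voiceless stop between vowels /e/ and /u/, so it voices to [g]. /p/ is a voiceless stop between vowels /a/ and /i/, so it voices to [b]. → [pjudieguehabiwii].
/dusoepoekiokegoop/: /p/ is a voiceless stop between vowels /e/ and /o/, so it voices to [b]. /k/ is a voiceless stop between vowels /e/ and /i/, so it voices to [g]. /k/ is a voiceless stop between vowels /o/ and /e/, so it voices to [g]. → [dusoeboegiogegoop].
/weukiujpopaow/: /k/ is a voiceless stop between vowels /u/ and /i/, so it voices to [g]. /p/ is a voiceless stop between vowels /o/ and /a/, so it voices to [b]. → [weugiujpobaow].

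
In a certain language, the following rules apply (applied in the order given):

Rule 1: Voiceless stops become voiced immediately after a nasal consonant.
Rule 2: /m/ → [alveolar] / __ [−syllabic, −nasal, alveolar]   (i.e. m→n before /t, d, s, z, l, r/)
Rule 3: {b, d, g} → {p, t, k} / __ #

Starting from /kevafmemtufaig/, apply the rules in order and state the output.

Rule 1 (post-nasal voicing): /t/ is a voiceless stop immediately after the nasal /m/, so it voices to [d]. /kevafmemtufaig/ → kevafmemdufaig.
Rule 2 (nasal place assimilation): /m/ precedes the alveolar consonant /d/, so it assimilates in place to [n]. /kevafmemdufaig/ → kevafmendufaig.
Rule 3 (final devoicing): /g/ is a voiced stop in word-final position, so it devoices to [k]. /kevafmendufaig/ → kevafmendufaik.

kevafmendufaik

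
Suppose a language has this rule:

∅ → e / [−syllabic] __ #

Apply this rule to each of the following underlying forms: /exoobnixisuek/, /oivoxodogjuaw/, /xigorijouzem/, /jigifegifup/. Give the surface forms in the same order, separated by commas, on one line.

/exoobnixisuek/: the form ends in the consonant /k/, so [e] is inserted word-finally. → [exoobnixisueke].
/oivoxodogjuaw/: the form ends in the consonant /w/, so [e] is inserted word-finally. → [oivoxodogjuawe].
/xigorijouzem/: the form ends in the consonant /m/, so [e] is inserted word-finally. → [xigorijouzeme].
/jigifegifup/: the form ends in the consonant /p/, so [e] is inserted word-finally. → [jigifegifupe].

exoobnixisueke, oivoxodogjuawe, xigorijouzeme, jigifegifupe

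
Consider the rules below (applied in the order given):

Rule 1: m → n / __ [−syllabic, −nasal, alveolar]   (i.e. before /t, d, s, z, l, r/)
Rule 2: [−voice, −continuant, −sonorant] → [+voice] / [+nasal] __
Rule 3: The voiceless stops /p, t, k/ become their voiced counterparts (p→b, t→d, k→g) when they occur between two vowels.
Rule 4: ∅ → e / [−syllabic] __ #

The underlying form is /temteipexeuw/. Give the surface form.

Rule 1 (nasal place assimilation): /m/ precedes the alveolar consonant /t/, so it assimilates in place to [n]. /temteipexeuw/ → tenteipexeuw.
Rule 2 (post-nasal voicing): /t/ is a voiceless stop immediately after the nasal /n/, so it voices to [d]. /tenteipexeuw/ → tendeipexeuw.
Rule 3 (intervocalic voicing): /p/ is a voiceless stop between vowels /i/ and /e/, so it voices to [b]. /tendeipexeuw/ → tendeibexeuw.
Rule 4 (final e-epenthesis): the form ends in the consonant /w/, so [e] is inserted word-finally. /tendeibexeuw/ → tendeibexeuwe.

tendeibexeuwe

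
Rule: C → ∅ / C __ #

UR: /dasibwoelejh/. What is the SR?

/h/ is the second consonant of a word-final cluster /jh/, so it deletes.
Surface form: [dasibwoelej].

dasibwoelej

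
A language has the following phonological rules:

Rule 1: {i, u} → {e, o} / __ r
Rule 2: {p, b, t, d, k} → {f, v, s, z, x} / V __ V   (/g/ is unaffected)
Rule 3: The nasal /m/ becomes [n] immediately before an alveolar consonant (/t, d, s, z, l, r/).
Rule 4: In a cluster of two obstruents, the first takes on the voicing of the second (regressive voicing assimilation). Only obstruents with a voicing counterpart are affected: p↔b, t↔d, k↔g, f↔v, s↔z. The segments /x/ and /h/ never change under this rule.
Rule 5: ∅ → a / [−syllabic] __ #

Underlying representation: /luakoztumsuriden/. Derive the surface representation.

Rule 1 (pre-rhotic lowering): /u/ is a high vowel immediately before /r/, so it lowers to [o]. /luakoztumsuriden/ → luakoztumsoriden.
Rule 2 (intervocalic spirantization): /k/ is a stop between vowels /a/ and /o/, so it spirantizes to the fricative [x]. /d/ is a stop between vowels /i/ and /e/, so it spirantizes to the fricative [z]. /luakoztumsoriden/ → luaxoztumsorizen.
Rule 3 (nasal place assimilation): /m/ precedes the alveolar consonant /s/, so it assimilates in place to [n]. /luaxoztumsorizen/ → luaxoztunsorizen.
Rule 4 (regressive voicing assimilation): /z/ precedes the voiceless obstruent /t/, so it devoices to [s] by assimilation. /luaxoztunsorizen/ → luaxostunsorizen.
Rule 5 (final a-epenthesis): the form ends in the consonant /n/, so [a] is inserted word-finally. /luaxostunsorizen/ → luaxostunsorizena.

luaxostunsorizena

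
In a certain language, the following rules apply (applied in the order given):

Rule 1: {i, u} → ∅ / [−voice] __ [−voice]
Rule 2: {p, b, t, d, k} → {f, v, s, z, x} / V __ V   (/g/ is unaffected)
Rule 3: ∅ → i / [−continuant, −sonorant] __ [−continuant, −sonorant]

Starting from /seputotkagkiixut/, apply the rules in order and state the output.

sepitotikagikiixt

Rule 1 (high vowel syncope): /u/ is a high vowel flanked by voiceless consonants /p/ and /t/, so it deletes. /u/ is a high vowel flanked by voiceless consonants /x/ and /t/, so it deletes. /seputotkagkiixut/ → septotkagkiixt.
Rule 2 (intervocalic spirantization): no segment meets the environment; /septotkagkiixt/ is unchanged.
Rule 3 (stop-cluster i-epenthesis): /p/ and /t/ form a stop–stop cluster, so [i] is inserted between them. /t/ and /k/ form a stop–stop cluster, so [i] is inserted between them. /g/ and /k/ form a stop–stop cluster, so [i] is inserted between them. /septotkagkiixt/ → sepitotikagikiixt.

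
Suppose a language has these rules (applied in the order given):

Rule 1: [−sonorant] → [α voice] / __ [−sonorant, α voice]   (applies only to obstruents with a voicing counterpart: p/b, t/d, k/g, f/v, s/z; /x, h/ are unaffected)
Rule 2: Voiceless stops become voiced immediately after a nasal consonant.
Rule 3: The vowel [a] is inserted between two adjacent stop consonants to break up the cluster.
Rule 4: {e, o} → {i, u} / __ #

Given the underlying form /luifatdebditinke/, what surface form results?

Rule 1 (regressive voicing assimilation): /t/ precedes the voiced obstruent /d/, so it voices to [d] by assimilation. /luifatdebditinke/ → luifaddebditinke.
Rule 2 (post-nasal voicing): /k/ is a voiceless stop immediately after the nasal /n/, so it voices to [g]. /luifaddebditinke/ → luifaddebditinge.
Rule 3 (stop-cluster a-epenthesis): /d/ and /d/ form a stop–stop cluster, so [a] is inserted between them. /b/ and /d/ form a stop–stop cluster, so [a] is inserted between them. /luifaddebditinge/ → luifadadebaditinge.
Rule 4 (final vowel raising): /e/ is a mid vowel in word-final position, so it raises to [i]. /luifadadebaditinge/ → luifadadebaditingi.

luifadadebaditingi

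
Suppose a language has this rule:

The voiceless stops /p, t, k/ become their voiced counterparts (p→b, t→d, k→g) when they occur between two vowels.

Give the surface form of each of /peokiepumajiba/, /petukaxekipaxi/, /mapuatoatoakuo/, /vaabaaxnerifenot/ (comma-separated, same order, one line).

peogiebumajiba, pedugaxegibaxi, mabuadoadoaguo, vaabaaxnerifenot

/peokiepumajiba/: /k/ is a voiceless stop between vowels /o/ and /i/, so it voices to [g]. /p/ is a voiceless stop between vowels /e/ and /u/, so it voices to [b]. → [peogiebumajiba].
/petukaxekipaxi/: /t/ is a voiceless stop between vowels /e/ and /u/, so it voices to [d]. /k/ is a voiceless stop between vowels /u/ and /a/, so it voices to [g]. /k/ is a voiceless stop between vowels /e/ and /i/, so it voices to [g]. /p/ is a voiceless stop between vowels /i/ and /a/, so it voices to [b]. → [pedugaxegibaxi].
/mapuatoatoakuo/: /p/ is a voiceless stop between vowels /a/ and /u/, so it voices to [b]. /t/ is a voiceless stop between vowels /a/ and /o/, so it voices to [d]. /t/ is a voiceless stop between vowels /a/ and /o/, so it voices to [d]. /k/ is a voiceless stop between vowels /a/ and /u/, so it voices to [g]. → [mabuadoadoaguo].
/vaabaaxnerifenot/: the rule's environment is not met; surfaces unchanged as [vaabaaxnerifenot].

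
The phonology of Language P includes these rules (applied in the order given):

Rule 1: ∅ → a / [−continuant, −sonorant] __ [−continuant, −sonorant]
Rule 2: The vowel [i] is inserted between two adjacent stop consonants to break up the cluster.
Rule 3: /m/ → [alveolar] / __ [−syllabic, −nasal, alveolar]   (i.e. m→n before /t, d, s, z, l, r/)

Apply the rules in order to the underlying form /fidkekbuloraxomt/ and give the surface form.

fidakekabuloraxont

Rule 1 (stop-cluster a-epenthesis): /d/ and /k/ form a stop–stop cluster, so [a] is inserted between them. /k/ and /b/ form a stop–stop cluster, so [a] is inserted between them. /fidkekbuloraxomt/ → fidakekabuloraxomt.
Rule 2 (stop-cluster i-epenthesis): no segment meets the environment; /fidakekabuloraxomt/ is unchanged.
Rule 3 (nasal place assimilation): /m/ precedes the alveolar consonant /t/, so it assimilates in place to [n]. /fidakekabuloraxomt/ → fidakekabuloraxont.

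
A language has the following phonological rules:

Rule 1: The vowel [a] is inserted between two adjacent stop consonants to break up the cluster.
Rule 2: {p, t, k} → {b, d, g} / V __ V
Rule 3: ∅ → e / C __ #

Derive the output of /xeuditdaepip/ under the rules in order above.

xeudidadaebipe

Rule 1 (stop-cluster a-epenthesis): /t/ and /d/ form a stop–stop cluster, so [a] is inserted between them. /xeuditdaepip/ → xeuditadaepip.
Rule 2 (intervocalic voicing): /t/ is a voiceless stop between vowels /i/ and /a/, so it voices to [d]. /p/ is a voiceless stop between vowels /e/ and /i/, so it voices to [b]. /xeuditadaepip/ → xeudidadaebip.
Rule 3 (final e-epenthesis): the form ends in the consonant /p/, so [e] is inserted word-finally. /xeudidadaebip/ → xeudidadaebipe.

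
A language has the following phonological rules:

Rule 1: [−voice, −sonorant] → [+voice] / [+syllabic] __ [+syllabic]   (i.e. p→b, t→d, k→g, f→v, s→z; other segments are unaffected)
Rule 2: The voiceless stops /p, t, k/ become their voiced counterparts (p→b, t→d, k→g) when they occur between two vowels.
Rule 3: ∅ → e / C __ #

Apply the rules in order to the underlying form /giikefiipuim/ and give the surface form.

Rule 1 (intervocalic voicing): /k/ is a voiceless obstruent between vowels /i/ and /e/, so it voices to [g]. /f/ is a voiceless obstruent between vowels /e/ and /i/, so it voices to [v]. /p/ is a voiceless obstruent between vowels /i/ and /u/, so it voices to [b]. /giikefiipuim/ → giigeviibuim.
Rule 2 (intervocalic voicing): no segment meets the environment; /giigeviibuim/ is unchanged.
Rule 3 (final e-epenthesis): the form ends in the consonant /m/, so [e] is inserted word-finally. /giigeviibuim/ → giigeviibuime.

giigeviibuime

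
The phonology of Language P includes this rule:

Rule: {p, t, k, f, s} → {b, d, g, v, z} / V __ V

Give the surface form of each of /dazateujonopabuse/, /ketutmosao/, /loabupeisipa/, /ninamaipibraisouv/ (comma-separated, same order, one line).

/dazateujonopabuse/: /t/ is a voiceless obstruent between vowels /a/ and /e/, so it voices to [d]. /p/ is a voiceless obstruent between vowels /o/ and /a/, so it voices to [b]. /s/ is a voiceless obstruent between vowels /u/ and /e/, so it voices to [z]. → [dazadeujonobabuze].
/ketutmosao/: /t/ is a voiceless obstruent between vowels /e/ and /u/, so it voices to [d]. /s/ is a voiceless obstruent between vowels /o/ and /a/, so it voices to [z]. → [kedutmozao].
/loabupeisipa/: /p/ is a voiceless obstruent between vowels /u/ and /e/, so it voices to [b]. /s/ is a voiceless obstruent between vowels /i/ and /i/, so it voices to [z]. /p/ is a voiceless obstruent between vowels /i/ and /a/, so it voices to [b]. → [loabubeiziba].
/ninamaipibraisouv/: /p/ is a voiceless obstruent between vowels /i/ and /i/, so it voices to [b]. /s/ is a voiceless obstruent between vowels /i/ and /o/, so it voices to [z]. → [ninamaibibraizouv].

dazadeujonobabuze, kedutmozao, loabubeiziba, ninamaibibraizouv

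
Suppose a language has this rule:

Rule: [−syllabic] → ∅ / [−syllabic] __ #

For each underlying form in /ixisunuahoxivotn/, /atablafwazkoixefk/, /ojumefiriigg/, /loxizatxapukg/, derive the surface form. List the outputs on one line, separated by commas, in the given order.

ixisunuahoxivot, atablafwazkoixef, ojumefiriig, loxizatxapuk

/ixisunuahoxivotn/: /n/ is the second consonant of a word-final cluster /tn/, so it deletes. → [ixisunuahoxivot].
/atablafwazkoixefk/: /k/ is the second consonant of a word-final cluster /fk/, so it deletes. → [atablafwazkoixef].
/ojumefiriigg/: /g/ is the second consonant of a word-final cluster /gg/, so it deletes. → [ojumefiriig].
/loxizatxapukg/: /g/ is the second consonant of a word-final cluster /kg/, so it deletes. → [loxizatxapuk].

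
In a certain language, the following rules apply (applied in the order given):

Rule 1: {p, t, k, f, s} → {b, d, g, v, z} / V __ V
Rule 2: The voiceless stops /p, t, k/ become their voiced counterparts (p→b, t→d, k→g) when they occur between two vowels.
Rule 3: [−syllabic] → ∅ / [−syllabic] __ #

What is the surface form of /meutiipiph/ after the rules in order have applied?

meudiibip

Rule 1 (intervocalic voicing): /t/ is a voiceless obstruent between vowels /u/ and /i/, so it voices to [d]. /p/ is a voiceless obstruent between vowels /i/ and /i/, so it voices to [b]. /meutiipiph/ → meudiibiph.
Rule 2 (intervocalic voicing): no segment meets the environment; /meudiibiph/ is unchanged.
Rule 3 (final cluster simplification): /h/ is the second consonant of a word-final cluster /ph/, so it deletes. /meudiibiph/ → meudiibip.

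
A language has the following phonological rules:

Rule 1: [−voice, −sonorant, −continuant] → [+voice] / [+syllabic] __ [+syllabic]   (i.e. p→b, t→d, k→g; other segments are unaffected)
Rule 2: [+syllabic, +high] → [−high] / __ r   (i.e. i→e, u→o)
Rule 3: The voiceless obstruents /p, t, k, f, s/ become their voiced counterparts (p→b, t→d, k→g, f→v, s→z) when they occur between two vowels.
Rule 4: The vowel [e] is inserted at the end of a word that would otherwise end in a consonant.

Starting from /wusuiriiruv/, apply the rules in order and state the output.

wuzuerieruve

Rule 1 (intervocalic voicing): no segment meets the environment; /wusuiriiruv/ is unchanged.
Rule 2 (pre-rhotic lowering): /i/ is a high vowel immediately before /r/, so it lowers to [e]. /i/ is a high vowel immediately before /r/, so it lowers to [e]. /wusuiriiruv/ → wusuerieruv.
Rule 3 (intervocalic voicing): /s/ is a voiceless obstruent between vowels /u/ and /u/, so it voices to [z]. /wusuerieruv/ → wuzuerieruv.
Rule 4 (final e-epenthesis): the form ends in the consonant /v/, so [e] is inserted word-finally. /wuzuerieruv/ → wuzuerieruve.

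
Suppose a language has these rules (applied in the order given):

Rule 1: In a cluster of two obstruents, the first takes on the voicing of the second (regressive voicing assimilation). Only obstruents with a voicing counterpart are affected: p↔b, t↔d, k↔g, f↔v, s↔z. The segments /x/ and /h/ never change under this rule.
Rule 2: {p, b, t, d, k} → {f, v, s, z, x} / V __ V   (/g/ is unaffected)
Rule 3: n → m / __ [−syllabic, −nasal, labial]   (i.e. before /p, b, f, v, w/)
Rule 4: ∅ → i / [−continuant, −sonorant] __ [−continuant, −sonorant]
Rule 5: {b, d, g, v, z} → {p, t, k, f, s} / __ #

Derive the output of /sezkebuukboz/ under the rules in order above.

Rule 1 (regressive voicing assimilation): /z/ precedes the voiceless obstruent /k/, so it devoices to [s] by assimilation. /k/ precedes the voiced obstruent /b/, so it voices to [g] by assimilation. /sezkebuukboz/ → seskebuugboz.
Rule 2 (intervocalic spirantization): /b/ is a stop between vowels /e/ and /u/, so it spirantizes to the fricative [v]. /seskebuugboz/ → seskevuugboz.
Rule 3 (nasal place assimilation): no segment meets the environment; /seskevuugboz/ is unchanged.
Rule 4 (stop-cluster i-epenthesis): /g/ and /b/ form a stop–stop cluster, so [i] is inserted between them. /seskevuugboz/ → seskevuugiboz.
Rule 5 (final devoicing): /z/ is a voiced obstruent in word-final position, so it devoices to [s]. /seskevuugiboz/ → seskevuugibos.

seskevuugibos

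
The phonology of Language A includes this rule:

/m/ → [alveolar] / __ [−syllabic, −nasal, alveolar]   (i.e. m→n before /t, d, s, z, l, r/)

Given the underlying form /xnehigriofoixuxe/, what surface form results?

No segment of /xnehigriofoixuxe/ meets the structural description of the rule, so the form surfaces unchanged.

xnehigriofoixuxe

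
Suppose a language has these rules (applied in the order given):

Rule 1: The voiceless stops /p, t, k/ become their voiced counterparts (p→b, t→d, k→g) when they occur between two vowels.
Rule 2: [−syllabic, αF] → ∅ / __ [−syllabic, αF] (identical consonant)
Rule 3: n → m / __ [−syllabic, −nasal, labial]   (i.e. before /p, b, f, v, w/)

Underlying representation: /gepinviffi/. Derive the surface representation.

Rule 1 (intervocalic voicing): /p/ is a voiceless stop between vowels /e/ and /i/, so it voices to [b]. /gepinviffi/ → gebinviffi.
Rule 2 (degemination): /ff/ is a geminate; the first /f/ deletes. /gebinviffi/ → gebinvifi.
Rule 3 (nasal place assimilation): /n/ precedes the labial consonant /v/, so it assimilates in place to [m]. /gebinvifi/ → gebimvifi.

gebimvifi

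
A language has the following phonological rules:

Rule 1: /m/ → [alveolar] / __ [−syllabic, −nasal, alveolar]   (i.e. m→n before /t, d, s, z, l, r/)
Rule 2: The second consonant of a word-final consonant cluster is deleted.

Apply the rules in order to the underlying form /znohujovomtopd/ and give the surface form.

znohujovontop

Rule 1 (nasal place assimilation): /m/ precedes the alveolar consonant /t/, so it assimilates in place to [n]. /znohujovomtopd/ → znohujovontopd.
Rule 2 (final cluster simplification): /d/ is the second consonant of a word-final cluster /pd/, so it deletes. /znohujovontopd/ → znohujovontop.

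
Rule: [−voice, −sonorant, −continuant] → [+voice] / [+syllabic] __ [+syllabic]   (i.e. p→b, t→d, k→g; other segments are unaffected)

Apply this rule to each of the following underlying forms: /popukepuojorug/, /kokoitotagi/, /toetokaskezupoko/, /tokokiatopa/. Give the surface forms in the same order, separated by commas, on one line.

pobugebuojorug, kogoidodagi, toedogaskezubogo, togogiadoba

/popukepuojorug/: /p/ is a voiceless stop between vowels /o/ and /u/, so it voices to [b]. /k/ is a voiceless stop between vowels /u/ and /e/, so it voices to [g]. /p/ is a voiceless stop between vowels /e/ and /u/, so it voices to [b]. → [pobugebuojorug].
/kokoitotagi/: /k/ is a voiceless stop between vowels /o/ and /o/, so it voices to [g]. /t/ is a voiceless stop between vowels /i/ and /o/, so it voices to [d]. /t/ is a voiceless stop between vowels /o/ and /a/, so it voices to [d]. → [kogoidodagi].
/toetokaskezupoko/: /t/ is a voiceless stop between vowels /e/ and /o/, so it voices to [d]. /k/ is a voiceless stop between vowels /o/ and /a/, so it voices to [g]. /p/ is a voiceless stop between vowels /u/ and /o/, so it voices to [b]. /k/ is a voiceless stop between vowels /o/ and /o/, so it voices to [g]. → [toedogaskezubogo].
/tokokiatopa/: /k/ is a voiceless stop between vowels /o/ and /o/, so it voices to [g]. /k/ is a voiceless stop between vowels /o/ and /i/, so it voices to [g]. /t/ is a voiceless stop between vowels /a/ and /o/, so it voices to [d]. /p/ is a voiceless stop between vowels /o/ and /a/, so it voices to [b]. → [togogiadoba].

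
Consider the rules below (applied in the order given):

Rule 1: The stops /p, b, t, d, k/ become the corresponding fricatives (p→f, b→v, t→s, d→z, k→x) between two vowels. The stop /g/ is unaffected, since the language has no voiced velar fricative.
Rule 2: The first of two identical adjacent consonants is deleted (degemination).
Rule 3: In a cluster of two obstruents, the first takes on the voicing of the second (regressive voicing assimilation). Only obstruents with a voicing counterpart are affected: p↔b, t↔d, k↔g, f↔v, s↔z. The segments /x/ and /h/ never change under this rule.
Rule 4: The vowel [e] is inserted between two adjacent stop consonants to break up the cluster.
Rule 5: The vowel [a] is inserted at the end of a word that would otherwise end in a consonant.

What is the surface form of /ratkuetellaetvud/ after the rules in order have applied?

ratekueselaedvuda

Rule 1 (intervocalic spirantization): /t/ is a stop between vowels /e/ and /e/, so it spirantizes to the fricative [s]. /ratkuetellaetvud/ → ratkuesellaetvud.
Rule 2 (degemination): /ll/ is a geminate; the first /l/ deletes. /ratkuesellaetvud/ → ratkueselaetvud.
Rule 3 (regressive voicing assimilation): /t/ precedes the voiced obstruent /v/, so it voices to [d] by assimilation. /ratkueselaetvud/ → ratkueselaedvud.
Rule 4 (stop-cluster e-epenthesis): /t/ and /k/ form a stop–stop cluster, so [e] is inserted between them. /ratkueselaedvud/ → ratekueselaedvud.
Rule 5 (final a-epenthesis): the form ends in the consonant /d/, so [a] is inserted word-finally. /ratekueselaedvud/ → ratekueselaedvuda.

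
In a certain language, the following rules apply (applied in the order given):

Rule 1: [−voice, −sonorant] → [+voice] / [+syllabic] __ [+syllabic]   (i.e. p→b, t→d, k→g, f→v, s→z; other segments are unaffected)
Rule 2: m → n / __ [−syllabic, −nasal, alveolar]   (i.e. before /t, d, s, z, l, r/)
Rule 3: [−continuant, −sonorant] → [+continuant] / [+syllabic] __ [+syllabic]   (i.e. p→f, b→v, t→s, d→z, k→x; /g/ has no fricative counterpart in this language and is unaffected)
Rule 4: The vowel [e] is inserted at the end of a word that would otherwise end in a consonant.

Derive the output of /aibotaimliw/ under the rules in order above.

Rule 1 (intervocalic voicing): /t/ is a voiceless obstruent between vowels /o/ and /a/, so it voices to [d]. /aibotaimliw/ → aibodaimliw.
Rule 2 (nasal place assimilation): /m/ precedes the alveolar consonant /l/, so it assimilates in place to [n]. /aibodaimliw/ → aibodainliw.
Rule 3 (intervocalic spirantization): /b/ is a stop between vowels /i/ and /o/, so it spirantizes to the fricative [v]. /d/ is a stop between vowels /o/ and /a/, so it spirantizes to the fricative [z]. /aibodainliw/ → aivozainliw.
Rule 4 (final e-epenthesis): the form ends in the consonant /w/, so [e] is inserted word-finally. /aivozainliw/ → aivozainliwe.

aivozainliwe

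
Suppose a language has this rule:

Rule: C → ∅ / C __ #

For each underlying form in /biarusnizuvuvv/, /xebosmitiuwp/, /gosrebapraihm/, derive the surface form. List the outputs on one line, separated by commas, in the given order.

biarusnizuvuv, xebosmitiuw, gosrebapraih

/biarusnizuvuvv/: /v/ is the second consonant of a word-final cluster /vv/, so it deletes. → [biarusnizuvuv].
/xebosmitiuwp/: /p/ is the second consonant of a word-final cluster /wp/, so it deletes. → [xebosmitiuw].
/gosrebapraihm/: /m/ is the second consonant of a word-final cluster /hm/, so it deletes. → [gosrebapraih].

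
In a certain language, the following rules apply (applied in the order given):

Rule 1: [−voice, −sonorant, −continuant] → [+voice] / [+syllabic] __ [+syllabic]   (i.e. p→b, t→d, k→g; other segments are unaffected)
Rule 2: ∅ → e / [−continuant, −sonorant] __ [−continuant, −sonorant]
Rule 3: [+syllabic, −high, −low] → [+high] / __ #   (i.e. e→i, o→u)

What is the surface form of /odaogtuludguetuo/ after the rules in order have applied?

odaogetuludegueduu

Rule 1 (intervocalic voicing): /t/ is a voiceless stop between vowels /e/ and /u/, so it voices to [d]. /odaogtuludguetuo/ → odaogtuludgueduo.
Rule 2 (stop-cluster e-epenthesis): /g/ and /t/ form a stop–stop cluster, so [e] is inserted between them. /d/ and /g/ form a stop–stop cluster, so [e] is inserted between them. /odaogtuludgueduo/ → odaogetuludegueduo.
Rule 3 (final vowel raising): /o/ is a mid vowel in word-final position, so it raises to [u]. /odaogetuludegueduo/ → odaogetuludegueduu.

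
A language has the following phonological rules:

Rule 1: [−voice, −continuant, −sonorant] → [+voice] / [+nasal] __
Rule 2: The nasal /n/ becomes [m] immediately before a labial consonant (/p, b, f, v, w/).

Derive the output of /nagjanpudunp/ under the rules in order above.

nagjambudumb

Rule 1 (post-nasal voicing): /p/ is a voiceless stop immediately after the nasal /n/, so it voices to [b]. /p/ is a voiceless stop immediately after the nasal /n/, so it voices to [b]. /nagjanpudunp/ → nagjanbudunb.
Rule 2 (nasal place assimilation): /n/ precedes the labial consonant /b/, so it assimilates in place to [m]. /n/ precedes the labial consonant /b/, so it assimilates in place to [m]. /nagjanbudunb/ → nagjambudumb.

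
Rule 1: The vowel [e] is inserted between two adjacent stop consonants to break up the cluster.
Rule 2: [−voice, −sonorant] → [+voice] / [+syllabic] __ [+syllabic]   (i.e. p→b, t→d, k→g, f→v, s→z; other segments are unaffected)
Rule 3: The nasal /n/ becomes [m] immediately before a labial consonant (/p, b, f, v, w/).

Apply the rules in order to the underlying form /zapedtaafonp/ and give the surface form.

Rule 1 (stop-cluster e-epenthesis): /d/ and /t/ form a stop–stop cluster, so [e] is inserted between them. /zapedtaafonp/ → zapedetaafonp.
Rule 2 (intervocalic voicing): /p/ is a voiceless obstruent between vowels /a/ and /e/, so it voices to [b]. /t/ is a voiceless obstruent between vowels /e/ and /a/, so it voices to [d]. /f/ is a voiceless obstruent between vowels /a/ and /o/, so it voices to [v]. /zapedetaafonp/ → zabededaavonp.
Rule 3 (nasal place assimilation): /n/ precedes the labial consonant /p/, so it assimilates in place to [m]. /zabededaavonp/ → zabededaavomp.

zabededaavomp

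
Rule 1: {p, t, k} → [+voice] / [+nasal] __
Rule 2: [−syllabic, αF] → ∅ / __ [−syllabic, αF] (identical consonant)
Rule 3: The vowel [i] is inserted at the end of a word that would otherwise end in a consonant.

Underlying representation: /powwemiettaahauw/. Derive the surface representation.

Rule 1 (post-nasal voicing): no segment meets the environment; /powwemiettaahauw/ is unchanged.
Rule 2 (degemination): /ww/ is a geminate; the first /w/ deletes. /tt/ is a geminate; the first /t/ deletes. /powwemiettaahauw/ → powemietaahauw.
Rule 3 (final i-epenthesis): the form ends in the consonant /w/, so [i] is inserted word-finally. /powemietaahauw/ → powemietaahauwi.

powemietaahauwi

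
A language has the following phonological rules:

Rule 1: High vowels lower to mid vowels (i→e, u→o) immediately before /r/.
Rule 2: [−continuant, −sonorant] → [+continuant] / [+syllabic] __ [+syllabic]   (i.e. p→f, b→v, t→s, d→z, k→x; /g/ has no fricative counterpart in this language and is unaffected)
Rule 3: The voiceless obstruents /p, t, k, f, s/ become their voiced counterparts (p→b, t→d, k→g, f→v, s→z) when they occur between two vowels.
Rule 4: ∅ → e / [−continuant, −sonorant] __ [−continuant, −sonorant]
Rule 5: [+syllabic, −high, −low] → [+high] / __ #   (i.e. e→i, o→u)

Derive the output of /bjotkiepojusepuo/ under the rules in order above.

Rule 1 (pre-rhotic lowering): no segment meets the environment; /bjotkiepojusepuo/ is unchanged.
Rule 2 (intervocalic spirantization): /p/ is a stop between vowels /e/ and /o/, so it spirantizes to the fricative [f]. /p/ is a stop between vowels /e/ and /u/, so it spirantizes to the fricative [f]. /bjotkiepojusepuo/ → bjotkiefojusefuo.
Rule 3 (intervocalic voicing): /f/ is a voiceless obstruent between vowels /e/ and /o/, so it voices to [v]. /s/ is a voiceless obstruent between vowels /u/ and /e/, so it voices to [z]. /f/ is a voiceless obstruent between vowels /e/ and /u/, so it voices to [v]. /bjotkiefojusefuo/ → bjotkievojuzevuo.
Rule 4 (stop-cluster e-epenthesis): /t/ and /k/ form a stop–stop cluster, so [e] is inserted between them. /bjotkievojuzevuo/ → bjotekievojuzevuo.
Rule 5 (final vowel raising): /o/ is a mid vowel in word-final position, so it raises to [u]. /bjotekievojuzevuo/ → bjotekievojuzevuu.

bjotekievojuzevuu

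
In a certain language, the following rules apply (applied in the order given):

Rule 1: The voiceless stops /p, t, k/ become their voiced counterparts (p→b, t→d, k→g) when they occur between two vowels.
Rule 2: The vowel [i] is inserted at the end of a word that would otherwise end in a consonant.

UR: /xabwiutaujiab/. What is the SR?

Rule 1 (intervocalic voicing): /t/ is a voiceless stop between vowels /u/ and /a/, so it voices to [d]. /xabwiutaujiab/ → xabwiudaujiab.
Rule 2 (final i-epenthesis): the form ends in the consonant /b/, so [i] is inserted word-finally. /xabwiudaujiab/ → xabwiudaujiabi.

xabwiudaujiabi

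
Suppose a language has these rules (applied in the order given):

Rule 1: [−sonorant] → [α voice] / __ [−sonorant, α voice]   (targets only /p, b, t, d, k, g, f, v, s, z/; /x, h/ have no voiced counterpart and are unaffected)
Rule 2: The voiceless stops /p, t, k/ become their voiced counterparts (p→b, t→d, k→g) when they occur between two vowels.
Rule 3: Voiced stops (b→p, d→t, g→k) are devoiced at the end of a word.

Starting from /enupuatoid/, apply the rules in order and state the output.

Rule 1 (regressive voicing assimilation): no segment meets the environment; /enupuatoid/ is unchanged.
Rule 2 (intervocalic voicing): /p/ is a voiceless stop between vowels /u/ and /u/, so it voices to [b]. /t/ is a voiceless stop between vowels /a/ and /o/, so it voices to [d]. /enupuatoid/ → enubuadoid.
Rule 3 (final devoicing): /d/ is a voiced stop in word-final position, so it devoices to [t]. /enubuadoid/ → enubuadoit.

enubuadoit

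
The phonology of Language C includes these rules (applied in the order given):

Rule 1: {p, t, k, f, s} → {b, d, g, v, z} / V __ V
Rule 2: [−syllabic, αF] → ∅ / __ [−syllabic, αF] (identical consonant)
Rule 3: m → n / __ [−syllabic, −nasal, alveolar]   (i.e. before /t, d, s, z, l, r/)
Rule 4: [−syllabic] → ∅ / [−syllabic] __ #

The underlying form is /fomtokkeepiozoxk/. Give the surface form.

Rule 1 (intervocalic voicing): /p/ is a voiceless obstruent between vowels /e/ and /i/, so it voices to [b]. /fomtokkeepiozoxk/ → fomtokkeebiozoxk.
Rule 2 (degemination): /kk/ is a geminate; the first /k/ deletes. /fomtokkeebiozoxk/ → fomtokeebiozoxk.
Rule 3 (nasal place assimilation): /m/ precedes the alveolar consonant /t/, so it assimilates in place to [n]. /fomtokeebiozoxk/ → fontokeebiozoxk.
Rule 4 (final cluster simplification): /k/ is the second consonant of a word-final cluster /xk/, so it deletes. /fontokeebiozoxk/ → fontokeebiozox.

fontokeebiozox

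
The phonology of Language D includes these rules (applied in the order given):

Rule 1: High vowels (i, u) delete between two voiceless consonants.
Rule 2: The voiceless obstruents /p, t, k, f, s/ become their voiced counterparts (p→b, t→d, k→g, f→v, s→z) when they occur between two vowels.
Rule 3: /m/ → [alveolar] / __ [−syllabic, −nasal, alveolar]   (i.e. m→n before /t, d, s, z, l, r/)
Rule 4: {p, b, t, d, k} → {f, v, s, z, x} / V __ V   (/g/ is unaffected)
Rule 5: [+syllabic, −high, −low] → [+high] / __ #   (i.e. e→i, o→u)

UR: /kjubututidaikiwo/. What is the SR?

Rule 1 (high vowel syncope): /u/ is a high vowel flanked by voiceless consonants /t/ and /t/, so it deletes. /kjubututidaikiwo/ → kjubuttidaikiwo.
Rule 2 (intervocalic voicing): /k/ is a voiceless obstruent between vowels /i/ and /i/, so it voices to [g]. /kjubuttidaikiwo/ → kjubuttidaigiwo.
Rule 3 (nasal place assimilation): no segment meets the environment; /kjubuttidaigiwo/ is unchanged.
Rule 4 (intervocalic spirantization): /b/ is a stop between vowels /u/ and /u/, so it spirantizes to the fricative [v]. /d/ is a stop between vowels /i/ and /a/, so it spirantizes to the fricative [z]. /kjubuttidaigiwo/ → kjuvuttizaigiwo.
Rule 5 (final vowel raising): /o/ is a mid vowel in word-final position, so it raises to [u]. /kjuvuttizaigiwo/ → kjuvuttizaigiwu.

kjuvuttizaigiwu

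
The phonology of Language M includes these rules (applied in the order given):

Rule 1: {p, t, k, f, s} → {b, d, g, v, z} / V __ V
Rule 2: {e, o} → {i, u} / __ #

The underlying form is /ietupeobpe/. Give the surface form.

Rule 1 (intervocalic voicing): /t/ is a voiceless obstruent between vowels /e/ and /u/, so it voices to [d]. /p/ is a voiceless obstruent between vowels /u/ and /e/, so it voices to [b]. /ietupeobpe/ → iedubeobpe.
Rule 2 (final vowel raising): /e/ is a mid vowel in word-final position, so it raises to [i]. /iedubeobpe/ → iedubeobpi.

iedubeobpi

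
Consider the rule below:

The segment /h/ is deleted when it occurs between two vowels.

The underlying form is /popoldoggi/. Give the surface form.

popoldoggi

No segment of /popoldoggi/ meets the structural description of the rule, so the form surfaces unchanged.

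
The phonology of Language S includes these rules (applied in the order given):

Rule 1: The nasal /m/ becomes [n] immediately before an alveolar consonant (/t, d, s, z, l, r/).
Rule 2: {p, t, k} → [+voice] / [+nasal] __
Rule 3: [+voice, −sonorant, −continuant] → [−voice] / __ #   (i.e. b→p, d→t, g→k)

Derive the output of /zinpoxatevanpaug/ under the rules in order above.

Rule 1 (nasal place assimilation): no segment meets the environment; /zinpoxatevanpaug/ is unchanged.
Rule 2 (post-nasal voicing): /p/ is a voiceless stop immediately after the nasal /n/, so it voices to [b]. /p/ is a voiceless stop immediately after the nasal /n/, so it voices to [b]. /zinpoxatevanpaug/ → zinboxatevanbaug.
Rule 3 (final devoicing): /g/ is a voiced stop in word-final position, so it devoices to [k]. /zinboxatevanbaug/ → zinboxatevanbauk.

zinboxatevanbauk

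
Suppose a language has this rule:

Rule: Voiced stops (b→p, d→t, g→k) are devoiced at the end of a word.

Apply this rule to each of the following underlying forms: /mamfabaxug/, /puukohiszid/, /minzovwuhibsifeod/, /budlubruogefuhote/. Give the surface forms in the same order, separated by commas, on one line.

/mamfabaxug/: /g/ is a voiced stop in word-final position, so it devoices to [k]. → [mamfabaxuk].
/puukohiszid/: /d/ is a voiced stop in word-final position, so it devoices to [t]. → [puukohiszit].
/minzovwuhibsifeod/: /d/ is a voiced stop in word-final position, so it devoices to [t]. → [minzovwuhibsifeot].
/budlubruogefuhote/: the rule's environment is not met; surfaces unchanged as [budlubruogefuhote].

mamfabaxuk, puukohiszit, minzovwuhibsifeot, budlubruogefuhote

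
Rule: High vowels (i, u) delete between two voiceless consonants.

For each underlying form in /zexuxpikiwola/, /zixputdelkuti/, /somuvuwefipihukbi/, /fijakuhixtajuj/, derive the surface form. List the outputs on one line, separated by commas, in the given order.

/zexuxpikiwola/: /u/ is a high vowel flanked by voiceless consonants /x/ and /x/, so it deletes. /i/ is a high vowel flanked by voiceless consonants /p/ and /k/, so it deletes. → [zexxpkiwola].
/zixputdelkuti/: /u/ is a high vowel flanked by voiceless consonants /p/ and /t/, so it deletes. /u/ is a high vowel flanked by voiceless consonants /k/ and /t/, so it deletes. → [zixptdelkti].
/somuvuwefipihukbi/: /i/ is a high vowel flanked by voiceless consonants /f/ and /p/, so it deletes. /i/ is a high vowel flanked by voiceless consonants /p/ and /h/, so it deletes. /u/ is a high vowel flanked by voiceless consonants /h/ and /k/, so it deletes. → [somuvuwefphkbi].
/fijakuhixtajuj/: /u/ is a high vowel flanked by voiceless consonants /k/ and /h/, so it deletes. /i/ is a high vowel flanked by voiceless consonants /h/ and /x/, so it deletes. → [fijakhxtajuj].

zexxpkiwola, zixptdelkti, somuvuwefphkbi, fijakhxtajuj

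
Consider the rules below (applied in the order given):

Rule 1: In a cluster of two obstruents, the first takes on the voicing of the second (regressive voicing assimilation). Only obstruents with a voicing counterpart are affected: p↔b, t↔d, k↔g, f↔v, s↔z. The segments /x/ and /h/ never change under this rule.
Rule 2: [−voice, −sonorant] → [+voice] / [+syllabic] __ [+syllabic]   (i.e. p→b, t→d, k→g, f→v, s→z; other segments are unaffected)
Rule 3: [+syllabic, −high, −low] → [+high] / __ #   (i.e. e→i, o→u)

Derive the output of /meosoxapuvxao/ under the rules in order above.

meozoxabufxau

Rule 1 (regressive voicing assimilation): /v/ precedes the voiceless obstruent /x/, so it devoices to [f] by assimilation. /meosoxapuvxao/ → meosoxapufxao.
Rule 2 (intervocalic voicing): /s/ is a voiceless obstruent between vowels /o/ and /o/, so it voices to [z]. /p/ is a voiceless obstruent between vowels /a/ and /u/, so it voices to [b]. /meosoxapufxao/ → meozoxabufxao.
Rule 3 (final vowel raising): /o/ is a mid vowel in word-final position, so it raises to [u]. /meozoxabufxao/ → meozoxabufxau.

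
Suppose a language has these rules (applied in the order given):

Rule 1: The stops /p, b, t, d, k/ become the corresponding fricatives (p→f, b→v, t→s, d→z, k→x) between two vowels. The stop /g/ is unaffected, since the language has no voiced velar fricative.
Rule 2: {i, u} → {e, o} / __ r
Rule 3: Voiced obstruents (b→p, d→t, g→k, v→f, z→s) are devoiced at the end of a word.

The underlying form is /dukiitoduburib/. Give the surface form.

duxiisozuvorip

Rule 1 (intervocalic spirantization): /k/ is a stop between vowels /u/ and /i/, so it spirantizes to the fricative [x]. /t/ is a stop between vowels /i/ and /o/, so it spirantizes to the fricative [s]. /d/ is a stop between vowels /o/ and /u/, so it spirantizes to the fricative [z]. /b/ is a stop between vowels /u/ and /u/, so it spirantizes to the fricative [v]. /dukiitoduburib/ → duxiisozuvurib.
Rule 2 (pre-rhotic lowering): /u/ is a high vowel immediately before /r/, so it lowers to [o]. /duxiisozuvurib/ → duxiisozuvorib.
Rule 3 (final devoicing): /b/ is a voiced obstruent in word-final position, so it devoices to [p]. /duxiisozuvorib/ → duxiisozuvorip.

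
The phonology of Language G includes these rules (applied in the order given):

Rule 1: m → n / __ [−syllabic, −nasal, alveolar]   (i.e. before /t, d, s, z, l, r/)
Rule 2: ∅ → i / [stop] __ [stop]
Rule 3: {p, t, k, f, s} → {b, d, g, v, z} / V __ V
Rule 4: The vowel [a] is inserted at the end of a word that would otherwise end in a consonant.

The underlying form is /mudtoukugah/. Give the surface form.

Rule 1 (nasal place assimilation): no segment meets the environment; /mudtoukugah/ is unchanged.
Rule 2 (stop-cluster i-epenthesis): /d/ and /t/ form a stop–stop cluster, so [i] is inserted between them. /mudtoukugah/ → muditoukugah.
Rule 3 (intervocalic voicing): /t/ is a voiceless obstruent between vowels /i/ and /o/, so it voices to [d]. /k/ is a voiceless obstruent between vowels /u/ and /u/, so it voices to [g]. /muditoukugah/ → mudidougugah.
Rule 4 (final a-epenthesis): the form ends in the consonant /h/, so [a] is inserted word-finally. /mudidougugah/ → mudidougugaha.

mudidougugaha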